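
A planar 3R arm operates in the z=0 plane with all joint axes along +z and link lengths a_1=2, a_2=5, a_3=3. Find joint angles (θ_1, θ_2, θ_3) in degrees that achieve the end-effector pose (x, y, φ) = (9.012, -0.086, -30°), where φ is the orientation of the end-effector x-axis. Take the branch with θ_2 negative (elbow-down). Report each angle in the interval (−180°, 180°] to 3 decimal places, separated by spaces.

45.012 -45.018 -29.994

wrist centre = target − a_3·(cos φ, sin φ) = (6.4139, 1.4140)
cos θ_2 = (43.1378−2²−5²)/(2·2·5) = 0.7069; θ_2 = -45.0175° (elbow-down)
β = atan2(1.4140,6.4139) = 12.4324°; ψ = atan2(-3.5366,5.5345) = -32.5793°
θ_1 = β − ψ = 45.0117°
θ_3 = φ − θ_1 − θ_2 = -29.9942° (wrapped to (-180°,180°])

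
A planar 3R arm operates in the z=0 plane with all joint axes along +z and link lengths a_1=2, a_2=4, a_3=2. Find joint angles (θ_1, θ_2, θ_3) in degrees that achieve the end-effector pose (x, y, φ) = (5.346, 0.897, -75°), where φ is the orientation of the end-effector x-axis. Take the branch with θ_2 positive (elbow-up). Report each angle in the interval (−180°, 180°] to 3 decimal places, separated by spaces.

0.010 44.991 -120.001

wrist centre = target − a_3·(cos φ, sin φ) = (4.8284, 2.8289)
cos θ_2 = (31.3155−2²−4²)/(2·2·4) = 0.7072; θ_2 = 44.9910° (elbow-up)
β = atan2(2.8289,4.8284) = 30.3653°; ψ = atan2(2.8280,4.8289) = 30.3550°
θ_1 = β − ψ = 0.0103°
θ_3 = φ − θ_1 − θ_2 = -120.0013° (wrapped to (-180°,180°])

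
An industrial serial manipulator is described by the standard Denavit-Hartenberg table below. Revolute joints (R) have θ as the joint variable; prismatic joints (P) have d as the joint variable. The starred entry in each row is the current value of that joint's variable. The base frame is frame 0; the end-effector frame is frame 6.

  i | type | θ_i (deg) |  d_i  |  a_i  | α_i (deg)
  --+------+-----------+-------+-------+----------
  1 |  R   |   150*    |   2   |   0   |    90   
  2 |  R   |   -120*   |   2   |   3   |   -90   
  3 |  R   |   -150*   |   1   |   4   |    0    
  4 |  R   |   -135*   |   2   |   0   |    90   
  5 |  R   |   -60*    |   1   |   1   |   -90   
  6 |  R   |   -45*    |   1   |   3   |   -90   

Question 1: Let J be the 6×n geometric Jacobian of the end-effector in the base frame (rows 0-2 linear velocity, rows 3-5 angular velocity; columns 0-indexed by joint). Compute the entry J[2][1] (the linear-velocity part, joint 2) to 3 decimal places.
axis z_1 = (0.5000,0.8660,0.0000); lever o_n−o_1 = (2.0108,1.6841,-3.1515)
cross product → J_v[:, 1] = (-2.7293,1.5757,-0.8994)
J_ω[:, 1] = z_1
entry J[2][1] = -0.8994

-0.899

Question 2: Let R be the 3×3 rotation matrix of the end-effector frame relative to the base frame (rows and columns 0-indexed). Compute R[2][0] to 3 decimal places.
-0.365

End-effector x-axis (col 0 of R) = (0.7154,-0.5961,-0.3646)
R[2][0] = -0.3646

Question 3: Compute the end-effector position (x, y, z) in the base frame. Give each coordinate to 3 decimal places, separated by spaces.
2.011 1.684 -1.151

after link 1: o_1 = (0.0000, 0.0000, 2.0000)
after link 2: o_2 = (2.2990, 0.9821, -0.5981)
after link 3: o_3 = (1.0490, 4.0131, 1.9019)
after link 4: o_4 = (-0.4510, 4.8792, 0.9019)
after link 5: o_5 = (0.5608, 4.0362, 0.3863)
after link 6: o_6 = (2.0108, 1.6841, -1.1515)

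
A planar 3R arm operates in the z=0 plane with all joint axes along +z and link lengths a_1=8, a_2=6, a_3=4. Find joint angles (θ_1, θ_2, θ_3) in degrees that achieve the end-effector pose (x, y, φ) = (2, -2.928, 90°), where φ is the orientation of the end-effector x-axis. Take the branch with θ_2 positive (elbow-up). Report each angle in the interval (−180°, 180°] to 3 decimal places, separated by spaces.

wrist centre = target − a_3·(cos φ, sin φ) = (2.0000, -6.9280)
cos θ_2 = (51.9972−8²−6²)/(2·8·6) = -0.5000; θ_2 = 120.0019° (elbow-up)
β = atan2(-6.9280,2.0000) = -73.8974°; ψ = atan2(5.1961,4.9998) = 46.1026°
θ_1 = β − ψ = -120.0000°
θ_3 = φ − θ_1 − θ_2 = 89.9981° (wrapped to (-180°,180°])

-120.000 120.002 89.998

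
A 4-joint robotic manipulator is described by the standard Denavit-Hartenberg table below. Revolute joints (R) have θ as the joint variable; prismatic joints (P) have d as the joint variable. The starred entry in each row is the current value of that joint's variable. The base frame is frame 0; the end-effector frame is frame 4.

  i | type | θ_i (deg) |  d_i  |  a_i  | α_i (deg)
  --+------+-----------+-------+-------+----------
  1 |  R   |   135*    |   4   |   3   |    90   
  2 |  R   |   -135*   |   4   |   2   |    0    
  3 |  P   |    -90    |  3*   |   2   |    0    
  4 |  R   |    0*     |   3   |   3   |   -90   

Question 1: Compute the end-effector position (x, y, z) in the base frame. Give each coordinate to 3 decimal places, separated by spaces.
after link 1: o_1 = (-2.1213, 2.1213, 4.0000)
after link 2: o_2 = (1.7071, 3.9497, 2.5858)
after link 3: o_3 = (4.8284, 5.0711, 4.0000)
after link 4: o_4 = (8.4497, 5.6924, 6.1213)

8.450 5.692 6.121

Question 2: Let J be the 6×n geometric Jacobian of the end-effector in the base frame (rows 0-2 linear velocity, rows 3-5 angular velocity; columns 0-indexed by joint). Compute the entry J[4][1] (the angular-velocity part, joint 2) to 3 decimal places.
0.707

axis z_1 = (0.7071,0.7071,0.0000); lever o_n−o_1 = (10.5711,3.5711,2.1213)
cross product → J_v[:, 1] = (1.5000,-1.5000,-4.9497)
J_ω[:, 1] = z_1
entry J[4][1] = 0.7071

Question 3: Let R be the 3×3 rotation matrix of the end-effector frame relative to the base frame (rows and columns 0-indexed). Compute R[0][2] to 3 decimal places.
0.500

End-effector z-axis (col 2 of R) = (0.5000,-0.5000,-0.7071)
R[0][2] = 0.5000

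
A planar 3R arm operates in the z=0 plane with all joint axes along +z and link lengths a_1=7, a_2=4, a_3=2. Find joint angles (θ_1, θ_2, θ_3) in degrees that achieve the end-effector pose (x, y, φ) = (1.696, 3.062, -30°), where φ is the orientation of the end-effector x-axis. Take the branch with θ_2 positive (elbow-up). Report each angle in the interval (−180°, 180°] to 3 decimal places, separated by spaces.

61.016 150.003 118.981

wrist centre = target − a_3·(cos φ, sin φ) = (-0.0361, 4.0620)
cos θ_2 = (16.5011−7²−4²)/(2·7·4) = -0.8661; θ_2 = 150.0029° (elbow-up)
β = atan2(4.0620,-0.0361) = 90.5085°; ψ = atan2(1.9998,3.5358) = 29.4922°
θ_1 = β − ψ = 61.0163°
θ_3 = φ − θ_1 − θ_2 = 118.9808° (wrapped to (-180°,180°])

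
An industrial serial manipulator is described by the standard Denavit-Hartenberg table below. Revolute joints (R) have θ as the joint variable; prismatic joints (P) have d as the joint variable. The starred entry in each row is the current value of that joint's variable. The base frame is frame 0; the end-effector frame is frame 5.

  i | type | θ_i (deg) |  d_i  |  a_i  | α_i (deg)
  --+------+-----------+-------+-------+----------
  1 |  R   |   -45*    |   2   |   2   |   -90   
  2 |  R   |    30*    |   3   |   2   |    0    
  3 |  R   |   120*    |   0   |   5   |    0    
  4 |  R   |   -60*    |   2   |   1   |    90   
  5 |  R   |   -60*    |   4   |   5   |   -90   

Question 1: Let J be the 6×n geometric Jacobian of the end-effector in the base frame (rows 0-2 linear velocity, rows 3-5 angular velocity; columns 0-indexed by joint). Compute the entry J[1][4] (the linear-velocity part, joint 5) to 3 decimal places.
axis z_4 = (0.7071,-0.7071,0.0000); lever o_n−o_4 = (-0.2334,-5.8903,-2.5000)
cross product → J_v[:, 4] = (1.7678,1.7678,-4.3301)
J_ω[:, 4] = z_4
entry J[1][4] = 1.7678

1.768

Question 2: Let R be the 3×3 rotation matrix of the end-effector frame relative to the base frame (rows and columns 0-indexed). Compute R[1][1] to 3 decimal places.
0.707

End-effector y-axis (col 1 of R) = (-0.7071,0.7071,-0.0000)
R[1][1] = 0.7071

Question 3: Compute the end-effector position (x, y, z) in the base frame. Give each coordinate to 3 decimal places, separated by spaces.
2.879 -1.932 -5.000

after link 1: o_1 = (1.4142, -1.4142, 2.0000)
after link 2: o_2 = (4.7603, -0.5176, 1.0000)
after link 3: o_3 = (1.6984, 2.5442, -1.5000)
after link 4: o_4 = (3.1126, 3.9584, -2.5000)
after link 5: o_5 = (2.8792, -1.9319, -5.0000)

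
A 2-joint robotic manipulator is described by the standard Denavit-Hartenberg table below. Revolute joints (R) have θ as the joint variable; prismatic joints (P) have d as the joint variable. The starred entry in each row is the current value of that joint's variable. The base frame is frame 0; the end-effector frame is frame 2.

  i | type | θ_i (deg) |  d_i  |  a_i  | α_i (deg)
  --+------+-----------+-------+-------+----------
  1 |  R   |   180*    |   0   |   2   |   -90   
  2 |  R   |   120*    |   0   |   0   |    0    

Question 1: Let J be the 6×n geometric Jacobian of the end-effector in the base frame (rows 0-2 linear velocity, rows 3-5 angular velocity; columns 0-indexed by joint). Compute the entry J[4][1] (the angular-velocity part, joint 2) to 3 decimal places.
axis z_1 = (-0.0000,-1.0000,0.0000); lever o_n−o_1 = (0.0000,0.0000,0.0000)
cross product → J_v[:, 1] = (-0.0000,0.0000,0.0000)
J_ω[:, 1] = z_1
entry J[4][1] = -1.0000

-1.000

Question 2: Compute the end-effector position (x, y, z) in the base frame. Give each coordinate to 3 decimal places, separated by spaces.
after link 1: o_1 = (-2.0000, 0.0000, 0.0000)
after link 2: o_2 = (-2.0000, 0.0000, 0.0000)

-2.000 0.000 0.000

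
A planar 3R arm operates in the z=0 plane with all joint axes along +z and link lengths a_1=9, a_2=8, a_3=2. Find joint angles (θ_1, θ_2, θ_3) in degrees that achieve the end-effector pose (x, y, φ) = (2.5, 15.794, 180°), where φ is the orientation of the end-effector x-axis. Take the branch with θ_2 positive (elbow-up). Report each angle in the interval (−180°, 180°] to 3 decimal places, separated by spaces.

59.997 30.006 89.997

wrist centre = target − a_3·(cos φ, sin φ) = (4.5000, 15.7940)
cos θ_2 = (269.7004−9²−8²)/(2·9·8) = 0.8660; θ_2 = 30.0057° (elbow-up)
β = atan2(15.7940,4.5000) = 74.0968°; ψ = atan2(4.0007,15.9278) = 14.0997°
θ_1 = β − ψ = 59.9971°
θ_3 = φ − θ_1 − θ_2 = 89.9972° (wrapped to (-180°,180°])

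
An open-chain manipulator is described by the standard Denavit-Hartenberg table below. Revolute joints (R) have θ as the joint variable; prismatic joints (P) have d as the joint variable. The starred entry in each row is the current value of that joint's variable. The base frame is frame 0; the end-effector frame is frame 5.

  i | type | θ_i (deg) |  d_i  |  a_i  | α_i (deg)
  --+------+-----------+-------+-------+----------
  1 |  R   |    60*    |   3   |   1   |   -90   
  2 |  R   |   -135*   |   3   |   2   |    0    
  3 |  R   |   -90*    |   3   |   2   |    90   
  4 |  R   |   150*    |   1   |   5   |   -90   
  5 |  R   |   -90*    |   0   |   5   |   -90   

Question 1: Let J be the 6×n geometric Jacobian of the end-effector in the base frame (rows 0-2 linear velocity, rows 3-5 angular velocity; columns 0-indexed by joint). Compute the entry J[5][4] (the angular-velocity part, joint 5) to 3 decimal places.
0.354

axis z_4 = (0.9268,-0.1268,0.3536); lever o_n−o_4 = (1.7678,3.0619,-3.5355)
cross product → J_v[:, 4] = (-0.6341,3.9017,3.0619)
J_ω[:, 4] = z_4
entry J[5][4] = 0.3536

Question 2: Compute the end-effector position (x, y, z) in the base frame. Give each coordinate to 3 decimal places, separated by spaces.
after link 1: o_1 = (0.5000, 0.8660, 3.0000)
after link 2: o_2 = (-2.8052, 1.1413, 4.4142)
after link 3: o_3 = (-6.1104, 1.4165, 3.0000)
after link 4: o_4 = (-6.3909, 5.9306, 5.3548)
after link 5: o_5 = (-4.6232, 8.9924, 1.8192)

-4.623 8.992 1.819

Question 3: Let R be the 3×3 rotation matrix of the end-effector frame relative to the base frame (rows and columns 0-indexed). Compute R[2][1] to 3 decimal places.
-0.354

End-effector y-axis (col 1 of R) = (-0.9268,0.1268,-0.3536)
R[2][1] = -0.3536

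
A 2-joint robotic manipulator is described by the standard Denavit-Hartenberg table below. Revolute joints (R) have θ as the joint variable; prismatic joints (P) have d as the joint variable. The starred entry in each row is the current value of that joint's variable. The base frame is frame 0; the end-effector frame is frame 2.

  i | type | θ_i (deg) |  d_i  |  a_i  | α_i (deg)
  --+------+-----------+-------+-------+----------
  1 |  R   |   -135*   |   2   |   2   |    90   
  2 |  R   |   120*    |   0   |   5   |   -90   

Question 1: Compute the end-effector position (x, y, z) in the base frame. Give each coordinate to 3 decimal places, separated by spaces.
after link 1: o_1 = (-1.4142, -1.4142, 2.0000)
after link 2: o_2 = (0.3536, 0.3536, 6.3301)

0.354 0.354 6.330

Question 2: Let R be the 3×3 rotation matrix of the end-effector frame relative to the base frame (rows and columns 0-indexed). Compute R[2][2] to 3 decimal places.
-0.500

End-effector z-axis (col 2 of R) = (0.6124,0.6124,-0.5000)
R[2][2] = -0.5000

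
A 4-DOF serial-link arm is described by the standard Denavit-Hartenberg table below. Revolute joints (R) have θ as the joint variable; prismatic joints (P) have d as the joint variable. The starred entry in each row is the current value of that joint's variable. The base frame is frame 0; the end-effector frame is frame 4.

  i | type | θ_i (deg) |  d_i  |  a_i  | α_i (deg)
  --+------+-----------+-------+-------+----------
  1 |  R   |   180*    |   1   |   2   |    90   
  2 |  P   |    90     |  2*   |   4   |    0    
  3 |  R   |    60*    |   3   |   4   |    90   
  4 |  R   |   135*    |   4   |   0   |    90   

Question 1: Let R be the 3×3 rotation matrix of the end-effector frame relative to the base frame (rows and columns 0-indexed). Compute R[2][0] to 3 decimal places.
-0.354

End-effector x-axis (col 0 of R) = (-0.6124,0.7071,-0.3536)
R[2][0] = -0.3536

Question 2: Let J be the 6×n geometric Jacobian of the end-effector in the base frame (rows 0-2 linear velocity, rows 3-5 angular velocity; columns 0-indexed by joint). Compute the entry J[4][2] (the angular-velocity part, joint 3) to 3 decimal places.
1.000

axis z_2 = (0.0000,1.0000,0.0000); lever o_n−o_2 = (1.4641,3.0000,5.4641)
cross product → J_v[:, 2] = (5.4641,-0.0000,-1.4641)
J_ω[:, 2] = z_2
entry J[4][2] = 1.0000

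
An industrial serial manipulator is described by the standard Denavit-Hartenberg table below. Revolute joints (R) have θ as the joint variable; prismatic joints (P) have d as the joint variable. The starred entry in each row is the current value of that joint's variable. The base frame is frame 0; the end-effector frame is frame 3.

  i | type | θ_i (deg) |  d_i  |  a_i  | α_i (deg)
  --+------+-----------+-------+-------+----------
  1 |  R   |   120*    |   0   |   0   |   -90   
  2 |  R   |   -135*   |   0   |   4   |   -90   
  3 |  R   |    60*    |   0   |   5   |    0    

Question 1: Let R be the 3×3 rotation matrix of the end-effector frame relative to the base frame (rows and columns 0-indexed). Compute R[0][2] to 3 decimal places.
-0.354

End-effector z-axis (col 2 of R) = (-0.3536,0.6124,0.7071)
R[0][2] = -0.3536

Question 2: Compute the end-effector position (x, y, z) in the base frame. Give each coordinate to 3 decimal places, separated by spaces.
6.048 -1.815 4.596

after link 1: o_1 = (0.0000, 0.0000, 0.0000)
after link 2: o_2 = (1.4142, -2.4495, 2.8284)
after link 3: o_3 = (6.0481, -1.8154, 4.5962)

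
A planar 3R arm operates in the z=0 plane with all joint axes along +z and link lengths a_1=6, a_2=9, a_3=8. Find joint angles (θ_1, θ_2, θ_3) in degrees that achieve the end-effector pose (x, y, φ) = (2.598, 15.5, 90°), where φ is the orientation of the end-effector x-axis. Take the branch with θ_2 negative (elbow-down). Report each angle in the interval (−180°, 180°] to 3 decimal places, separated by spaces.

wrist centre = target − a_3·(cos φ, sin φ) = (2.5980, 7.5000)
cos θ_2 = (62.9996−6²−9²)/(2·6·9) = -0.5000; θ_2 = -120.0002° (elbow-down)
β = atan2(7.5000,2.5980) = 70.8939°; ψ = atan2(-7.7942,1.5000) = -79.1068°
θ_1 = β − ψ = 150.0007°
θ_3 = φ − θ_1 − θ_2 = 59.9995° (wrapped to (-180°,180°])

150.001 -120.000 60.000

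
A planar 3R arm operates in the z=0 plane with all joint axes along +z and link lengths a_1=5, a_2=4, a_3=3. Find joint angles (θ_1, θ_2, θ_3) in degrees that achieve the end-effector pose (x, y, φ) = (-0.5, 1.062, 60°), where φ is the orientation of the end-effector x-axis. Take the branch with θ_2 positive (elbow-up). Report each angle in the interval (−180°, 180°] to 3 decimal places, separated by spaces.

165.048 149.998 104.954

wrist centre = target − a_3·(cos φ, sin φ) = (-2.0000, -1.5361)
cos θ_2 = (6.3595−5²−4²)/(2·5·4) = -0.8660; θ_2 = 149.9984° (elbow-up)
β = atan2(-1.5361,-2.0000) = -142.4744°; ψ = atan2(2.0001,1.5360) = 52.4779°
θ_1 = β − ψ = -194.9523°
θ_3 = φ − θ_1 − θ_2 = 104.9538° (wrapped to (-180°,180°])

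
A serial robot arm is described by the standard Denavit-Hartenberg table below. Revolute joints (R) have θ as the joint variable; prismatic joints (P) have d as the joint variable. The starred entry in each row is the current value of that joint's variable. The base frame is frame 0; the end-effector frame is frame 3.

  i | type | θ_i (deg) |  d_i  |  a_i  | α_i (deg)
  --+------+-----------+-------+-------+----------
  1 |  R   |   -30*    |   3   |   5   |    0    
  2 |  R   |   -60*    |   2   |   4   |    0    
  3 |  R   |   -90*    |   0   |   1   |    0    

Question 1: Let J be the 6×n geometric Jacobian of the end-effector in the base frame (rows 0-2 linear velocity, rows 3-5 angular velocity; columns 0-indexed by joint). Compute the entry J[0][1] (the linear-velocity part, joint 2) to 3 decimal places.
axis z_1 = (0.0000,0.0000,1.0000); lever o_n−o_1 = (-1.0000,-4.0000,2.0000)
cross product → J_v[:, 1] = (4.0000,-1.0000,0.0000)
J_ω[:, 1] = z_1
entry J[0][1] = 4.0000

4.000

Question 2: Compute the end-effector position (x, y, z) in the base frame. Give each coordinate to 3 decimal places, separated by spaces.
3.330 -6.500 5.000

after link 1: o_1 = (4.3301, -2.5000, 3.0000)
after link 2: o_2 = (4.3301, -6.5000, 5.0000)
after link 3: o_3 = (3.3301, -6.5000, 5.0000)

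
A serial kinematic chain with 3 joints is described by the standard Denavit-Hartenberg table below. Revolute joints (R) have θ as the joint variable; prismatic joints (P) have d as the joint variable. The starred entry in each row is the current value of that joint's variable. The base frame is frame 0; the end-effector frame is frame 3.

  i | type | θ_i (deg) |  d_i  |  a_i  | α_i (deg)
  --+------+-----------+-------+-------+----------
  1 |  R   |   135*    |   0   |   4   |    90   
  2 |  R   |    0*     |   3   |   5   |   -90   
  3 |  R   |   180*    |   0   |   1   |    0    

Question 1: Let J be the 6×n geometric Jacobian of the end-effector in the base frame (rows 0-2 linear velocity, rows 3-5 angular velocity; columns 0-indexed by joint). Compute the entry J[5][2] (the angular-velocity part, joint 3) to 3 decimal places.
1.000

axis z_2 = (0.0000,0.0000,1.0000); lever o_n−o_2 = (0.7071,-0.7071,0.0000)
cross product → J_v[:, 2] = (0.7071,0.7071,-0.0000)
J_ω[:, 2] = z_2
entry J[5][2] = 1.0000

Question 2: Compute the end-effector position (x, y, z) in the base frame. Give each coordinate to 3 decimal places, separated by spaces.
after link 1: o_1 = (-2.8284, 2.8284, 0.0000)
after link 2: o_2 = (-4.2426, 8.4853, 0.0000)
after link 3: o_3 = (-3.5355, 7.7782, 0.0000)

-3.536 7.778 0.000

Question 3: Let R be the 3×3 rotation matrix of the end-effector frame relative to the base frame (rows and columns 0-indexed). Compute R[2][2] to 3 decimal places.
End-effector z-axis (col 2 of R) = (0.0000,0.0000,1.0000)
R[2][2] = 1.0000

1.000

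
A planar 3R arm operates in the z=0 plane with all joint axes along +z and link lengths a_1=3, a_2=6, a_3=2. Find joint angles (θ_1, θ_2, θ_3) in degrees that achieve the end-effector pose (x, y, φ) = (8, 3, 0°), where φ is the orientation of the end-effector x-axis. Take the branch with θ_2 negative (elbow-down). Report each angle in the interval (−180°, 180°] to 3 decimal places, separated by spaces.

90.000 -90.000 0.000

wrist centre = target − a_3·(cos φ, sin φ) = (6.0000, 3.0000)
cos θ_2 = (45.0000−3²−6²)/(2·3·6) = 0.0000; θ_2 = -90.0000° (elbow-down)
β = atan2(3.0000,6.0000) = 26.5651°; ψ = atan2(-6.0000,3.0000) = -63.4349°
θ_1 = β − ψ = 90.0000°
θ_3 = φ − θ_1 − θ_2 = 0.0000° (wrapped to (-180°,180°])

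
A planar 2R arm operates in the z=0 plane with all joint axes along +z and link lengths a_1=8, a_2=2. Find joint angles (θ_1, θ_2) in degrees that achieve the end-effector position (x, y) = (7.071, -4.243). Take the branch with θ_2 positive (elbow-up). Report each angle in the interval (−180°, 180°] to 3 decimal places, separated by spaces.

cos θ_2 = (68.0021−8²−2²)/(2·8·2) = 0.0001; θ_2 = 89.9963° (elbow-up)
β = atan2(-4.2430,7.0710) = -30.9661°; ψ = atan2(2.0000,8.0001) = 14.0360°
θ_1 = β − ψ = -45.0022°

-45.002 89.996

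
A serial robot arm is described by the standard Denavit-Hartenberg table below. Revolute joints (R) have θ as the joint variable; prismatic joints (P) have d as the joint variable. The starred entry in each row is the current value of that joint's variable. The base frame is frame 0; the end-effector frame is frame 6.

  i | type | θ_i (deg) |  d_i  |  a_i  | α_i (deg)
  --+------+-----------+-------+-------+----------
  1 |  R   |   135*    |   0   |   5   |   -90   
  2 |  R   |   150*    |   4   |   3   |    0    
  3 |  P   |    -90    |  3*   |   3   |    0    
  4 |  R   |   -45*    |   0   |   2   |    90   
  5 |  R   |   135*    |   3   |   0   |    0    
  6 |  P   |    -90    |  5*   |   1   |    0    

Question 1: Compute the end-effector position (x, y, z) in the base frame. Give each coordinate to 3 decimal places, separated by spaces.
-11.522 0.622 2.929

after link 1: o_1 = (-3.5355, 3.5355, 0.0000)
after link 2: o_2 = (-4.5268, -1.1300, -1.5000)
after link 3: o_3 = (-7.7088, -2.1907, -4.0981)
after link 4: o_4 = (-9.0748, -0.8246, -4.6157)
after link 5: o_5 = (-9.6239, -0.2756, -1.7179)
after link 6: o_6 = (-11.5219, 0.6224, 2.9287)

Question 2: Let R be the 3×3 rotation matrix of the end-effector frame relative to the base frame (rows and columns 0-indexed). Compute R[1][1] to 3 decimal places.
End-effector y-axis (col 1 of R) = (-0.0170,-0.9830,0.1830)
R[1][1] = -0.9830

-0.983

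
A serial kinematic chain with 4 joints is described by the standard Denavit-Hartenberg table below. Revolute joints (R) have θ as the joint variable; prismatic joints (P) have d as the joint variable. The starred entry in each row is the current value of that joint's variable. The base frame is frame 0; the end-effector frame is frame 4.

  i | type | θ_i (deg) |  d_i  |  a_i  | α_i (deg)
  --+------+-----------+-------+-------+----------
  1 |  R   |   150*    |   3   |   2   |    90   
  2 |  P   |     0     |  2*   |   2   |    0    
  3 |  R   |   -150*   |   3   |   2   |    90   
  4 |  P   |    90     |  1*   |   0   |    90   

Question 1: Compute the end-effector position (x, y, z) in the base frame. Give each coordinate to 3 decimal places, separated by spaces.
after link 1: o_1 = (-1.7321, 1.0000, 3.0000)
after link 2: o_2 = (-2.4641, 3.7321, 3.0000)
after link 3: o_3 = (0.5359, 5.4641, 2.0000)
after link 4: o_4 = (0.9689, 5.2141, 2.8660)

0.969 5.214 2.866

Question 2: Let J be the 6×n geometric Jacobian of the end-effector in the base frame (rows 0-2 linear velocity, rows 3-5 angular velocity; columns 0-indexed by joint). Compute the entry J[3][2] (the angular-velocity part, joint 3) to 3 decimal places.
0.500

axis z_2 = (0.5000,0.8660,0.0000); lever o_n−o_2 = (3.4330,1.4821,-0.1340)
cross product → J_v[:, 2] = (-0.1160,0.0670,-2.2321)
J_ω[:, 2] = z_2
entry J[3][2] = 0.5000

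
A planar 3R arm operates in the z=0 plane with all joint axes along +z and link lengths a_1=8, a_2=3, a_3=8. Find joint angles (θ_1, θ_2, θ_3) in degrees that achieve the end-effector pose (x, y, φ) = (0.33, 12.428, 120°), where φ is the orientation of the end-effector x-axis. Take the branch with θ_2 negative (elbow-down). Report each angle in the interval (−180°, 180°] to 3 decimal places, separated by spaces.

wrist centre = target − a_3·(cos φ, sin φ) = (4.3300, 5.4998)
cos θ_2 = (48.9967−8²−3²)/(2·8·3) = -0.5001; θ_2 = -120.0046° (elbow-down)
β = atan2(5.4998,4.3300) = 51.7866°; ψ = atan2(-2.5980,6.4998) = -21.7865°
θ_1 = β − ψ = 73.5731°
θ_3 = φ − θ_1 − θ_2 = 166.4315° (wrapped to (-180°,180°])

73.573 -120.005 166.432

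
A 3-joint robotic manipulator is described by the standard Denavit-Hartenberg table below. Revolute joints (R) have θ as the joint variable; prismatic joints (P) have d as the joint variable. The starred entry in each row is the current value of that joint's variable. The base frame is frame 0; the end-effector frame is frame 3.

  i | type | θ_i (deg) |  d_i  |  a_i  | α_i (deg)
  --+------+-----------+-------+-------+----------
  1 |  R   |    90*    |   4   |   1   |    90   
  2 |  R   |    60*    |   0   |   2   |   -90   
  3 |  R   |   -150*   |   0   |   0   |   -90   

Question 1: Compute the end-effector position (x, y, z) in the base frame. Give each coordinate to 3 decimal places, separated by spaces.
0.000 2.000 5.732

after link 1: o_1 = (0.0000, 1.0000, 4.0000)
after link 2: o_2 = (0.0000, 2.0000, 5.7321)
after link 3: o_3 = (0.0000, 2.0000, 5.7321)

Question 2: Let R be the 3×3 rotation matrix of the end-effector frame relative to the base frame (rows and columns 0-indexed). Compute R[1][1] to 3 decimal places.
End-effector y-axis (col 1 of R) = (0.0000,0.8660,-0.5000)
R[1][1] = 0.8660

0.866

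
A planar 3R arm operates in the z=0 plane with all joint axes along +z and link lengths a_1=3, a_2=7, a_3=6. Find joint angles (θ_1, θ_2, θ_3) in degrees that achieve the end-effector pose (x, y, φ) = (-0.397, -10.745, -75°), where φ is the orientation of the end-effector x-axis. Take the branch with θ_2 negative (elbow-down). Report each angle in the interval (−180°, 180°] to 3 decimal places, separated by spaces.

0.003 -135.005 60.002

wrist centre = target − a_3·(cos φ, sin φ) = (-1.9499, -4.9494)
cos θ_2 = (28.2992−3²−7²)/(2·3·7) = -0.7072; θ_2 = -135.0045° (elbow-down)
β = atan2(-4.9494,-1.9499) = -111.5028°; ψ = atan2(-4.9494,-1.9501) = -111.5054°
θ_1 = β − ψ = 0.0026°
θ_3 = φ − θ_1 − θ_2 = 60.0019° (wrapped to (-180°,180°])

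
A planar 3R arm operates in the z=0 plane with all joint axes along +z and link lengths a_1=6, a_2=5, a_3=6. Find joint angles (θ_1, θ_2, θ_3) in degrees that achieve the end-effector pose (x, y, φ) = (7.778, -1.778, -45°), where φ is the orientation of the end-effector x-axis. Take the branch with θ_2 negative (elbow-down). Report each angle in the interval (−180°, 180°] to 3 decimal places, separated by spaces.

wrist centre = target − a_3·(cos φ, sin φ) = (3.5354, 2.4646)
cos θ_2 = (18.5732−6²−5²)/(2·6·5) = -0.7071; θ_2 = -135.0005° (elbow-down)
β = atan2(2.4646,3.5354) = 34.8819°; ψ = atan2(-3.5355,2.4644) = -55.1214°
θ_1 = β − ψ = 90.0033°
θ_3 = φ − θ_1 − θ_2 = -0.0028° (wrapped to (-180°,180°])

90.003 -135.001 -0.003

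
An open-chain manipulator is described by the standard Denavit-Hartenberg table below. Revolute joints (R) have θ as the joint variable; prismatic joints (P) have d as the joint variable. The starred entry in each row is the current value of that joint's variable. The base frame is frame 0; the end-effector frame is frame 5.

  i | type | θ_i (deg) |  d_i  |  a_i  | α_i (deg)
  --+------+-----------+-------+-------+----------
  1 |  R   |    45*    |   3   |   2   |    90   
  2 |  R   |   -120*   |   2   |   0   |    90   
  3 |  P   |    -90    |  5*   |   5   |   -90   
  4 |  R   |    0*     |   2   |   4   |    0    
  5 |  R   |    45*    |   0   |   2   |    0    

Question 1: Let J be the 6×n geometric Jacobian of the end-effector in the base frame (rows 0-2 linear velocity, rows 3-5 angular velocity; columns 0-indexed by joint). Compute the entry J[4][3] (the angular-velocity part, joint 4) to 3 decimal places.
axis z_3 = (-0.3536,-0.3536,-0.8660); lever o_n−o_3 = (-3.6695,3.9873,-2.4392)
cross product → J_v[:, 3] = (4.3155,2.3155,-2.7071)
J_ω[:, 3] = z_3
entry J[4][3] = -0.3536

-0.354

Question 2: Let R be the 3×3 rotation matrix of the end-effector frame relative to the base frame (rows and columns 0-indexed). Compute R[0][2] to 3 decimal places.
-0.354

End-effector z-axis (col 2 of R) = (-0.3536,-0.3536,-0.8660)
R[0][2] = -0.3536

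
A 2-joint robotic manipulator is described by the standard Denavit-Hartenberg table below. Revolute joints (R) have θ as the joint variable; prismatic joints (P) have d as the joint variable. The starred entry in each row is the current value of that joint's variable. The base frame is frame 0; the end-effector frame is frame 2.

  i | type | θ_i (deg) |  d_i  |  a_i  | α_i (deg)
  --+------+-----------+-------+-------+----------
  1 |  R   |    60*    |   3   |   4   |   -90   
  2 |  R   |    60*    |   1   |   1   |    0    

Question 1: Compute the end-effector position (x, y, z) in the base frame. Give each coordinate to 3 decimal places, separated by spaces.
1.384 4.397 2.134

after link 1: o_1 = (2.0000, 3.4641, 3.0000)
after link 2: o_2 = (1.3840, 4.3971, 2.1340)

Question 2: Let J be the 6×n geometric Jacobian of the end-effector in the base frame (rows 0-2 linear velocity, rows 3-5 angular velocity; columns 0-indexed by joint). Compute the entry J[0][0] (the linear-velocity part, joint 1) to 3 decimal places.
-4.397

axis z_0 = ẑ; lever o_n−o_0 = (1.3840,4.3971,2.1340)
cross product → J_v[:, 0] = (-4.3971,1.3840,0.0000)
J_ω[:, 0] = z_0
entry J[0][0] = -4.3971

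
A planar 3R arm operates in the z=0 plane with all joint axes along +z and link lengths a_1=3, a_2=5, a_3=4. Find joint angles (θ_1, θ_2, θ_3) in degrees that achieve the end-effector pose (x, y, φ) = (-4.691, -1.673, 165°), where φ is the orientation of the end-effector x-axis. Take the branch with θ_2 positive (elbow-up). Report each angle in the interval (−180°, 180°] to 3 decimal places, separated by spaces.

134.998 150.000 -119.998

wrist centre = target − a_3·(cos φ, sin φ) = (-0.8273, -2.7083)
cos θ_2 = (8.0192−3²−5²)/(2·3·5) = -0.8660; θ_2 = 150.0002° (elbow-up)
β = atan2(-2.7083,-0.8273) = -106.9863°; ψ = atan2(2.5000,-1.3301) = 118.0156°
θ_1 = β − ψ = -225.0019°
θ_3 = φ − θ_1 − θ_2 = -119.9983° (wrapped to (-180°,180°])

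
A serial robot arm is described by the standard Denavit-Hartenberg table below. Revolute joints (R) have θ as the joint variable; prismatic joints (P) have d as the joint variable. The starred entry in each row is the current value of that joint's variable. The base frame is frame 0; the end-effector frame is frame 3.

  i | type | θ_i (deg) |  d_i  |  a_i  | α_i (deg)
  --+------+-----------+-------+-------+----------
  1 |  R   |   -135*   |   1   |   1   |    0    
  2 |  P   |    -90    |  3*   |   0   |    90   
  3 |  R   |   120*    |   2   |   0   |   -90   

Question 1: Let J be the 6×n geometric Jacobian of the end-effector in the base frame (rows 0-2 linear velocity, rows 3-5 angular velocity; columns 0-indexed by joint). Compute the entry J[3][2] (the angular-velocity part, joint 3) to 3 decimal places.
axis z_2 = (0.7071,0.7071,0.0000); lever o_n−o_2 = (1.4142,1.4142,0.0000)
cross product → J_v[:, 2] = (-0.0000,0.0000,0.0000)
J_ω[:, 2] = z_2
entry J[3][2] = 0.7071

0.707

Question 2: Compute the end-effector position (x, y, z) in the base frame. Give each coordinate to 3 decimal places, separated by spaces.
after link 1: o_1 = (-0.7071, -0.7071, 1.0000)
after link 2: o_2 = (-0.7071, -0.7071, 4.0000)
after link 3: o_3 = (0.7071, 0.7071, 4.0000)

0.707 0.707 4.000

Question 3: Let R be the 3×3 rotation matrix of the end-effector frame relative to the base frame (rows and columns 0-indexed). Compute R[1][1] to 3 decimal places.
End-effector y-axis (col 1 of R) = (-0.7071,-0.7071,-0.0000)
R[1][1] = -0.7071

-0.707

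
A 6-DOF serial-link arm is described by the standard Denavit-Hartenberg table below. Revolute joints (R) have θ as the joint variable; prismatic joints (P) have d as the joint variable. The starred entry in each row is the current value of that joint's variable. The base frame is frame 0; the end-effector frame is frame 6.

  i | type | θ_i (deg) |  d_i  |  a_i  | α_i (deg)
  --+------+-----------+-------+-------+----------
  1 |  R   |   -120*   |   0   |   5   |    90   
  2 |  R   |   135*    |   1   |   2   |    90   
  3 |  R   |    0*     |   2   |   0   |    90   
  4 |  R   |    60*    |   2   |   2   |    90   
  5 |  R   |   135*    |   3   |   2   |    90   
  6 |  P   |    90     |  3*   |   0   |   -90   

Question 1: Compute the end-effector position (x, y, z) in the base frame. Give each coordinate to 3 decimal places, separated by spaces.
after link 1: o_1 = (-2.5000, -4.3301, 0.0000)
after link 2: o_2 = (-2.6589, -2.6054, 1.4142)
after link 3: o_3 = (-3.3660, -3.8301, 2.8284)
after link 4: o_4 = (-1.8928, -5.2784, 4.7603)
after link 5: o_5 = (0.9639, -3.1590, 4.1707)
after link 6: o_6 = (2.5265, -4.6951, 6.2197)

2.526 -4.695 6.220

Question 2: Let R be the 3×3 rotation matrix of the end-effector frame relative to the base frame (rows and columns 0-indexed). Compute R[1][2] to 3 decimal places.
End-effector z-axis (col 2 of R) = (-0.7039,0.1951,0.6830)
R[1][2] = 0.1951

0.195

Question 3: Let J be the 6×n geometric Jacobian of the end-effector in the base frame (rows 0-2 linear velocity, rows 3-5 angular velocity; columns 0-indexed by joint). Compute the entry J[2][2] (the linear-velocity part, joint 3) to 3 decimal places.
3.914

axis z_2 = (-0.3536,-0.6124,0.7071); lever o_n−o_2 = (5.1854,-2.0897,4.8055)
cross product → J_v[:, 2] = (-1.4651,5.3656,3.9142)
J_ω[:, 2] = z_2
entry J[2][2] = 3.9142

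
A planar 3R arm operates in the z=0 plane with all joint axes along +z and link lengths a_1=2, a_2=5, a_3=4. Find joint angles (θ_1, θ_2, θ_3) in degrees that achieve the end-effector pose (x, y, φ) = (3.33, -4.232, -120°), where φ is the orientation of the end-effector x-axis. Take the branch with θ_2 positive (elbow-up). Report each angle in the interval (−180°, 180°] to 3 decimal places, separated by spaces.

-76.400 90.004 -133.604

wrist centre = target − a_3·(cos φ, sin φ) = (5.3300, -0.7679)
cos θ_2 = (28.9986−2²−5²)/(2·2·5) = -0.0001; θ_2 = 90.0041° (elbow-up)
β = atan2(-0.7679,5.3300) = -8.1982°; ψ = atan2(5.0000,1.9996) = 68.2021°
θ_1 = β − ψ = -76.4004°
θ_3 = φ − θ_1 − θ_2 = -133.6037° (wrapped to (-180°,180°])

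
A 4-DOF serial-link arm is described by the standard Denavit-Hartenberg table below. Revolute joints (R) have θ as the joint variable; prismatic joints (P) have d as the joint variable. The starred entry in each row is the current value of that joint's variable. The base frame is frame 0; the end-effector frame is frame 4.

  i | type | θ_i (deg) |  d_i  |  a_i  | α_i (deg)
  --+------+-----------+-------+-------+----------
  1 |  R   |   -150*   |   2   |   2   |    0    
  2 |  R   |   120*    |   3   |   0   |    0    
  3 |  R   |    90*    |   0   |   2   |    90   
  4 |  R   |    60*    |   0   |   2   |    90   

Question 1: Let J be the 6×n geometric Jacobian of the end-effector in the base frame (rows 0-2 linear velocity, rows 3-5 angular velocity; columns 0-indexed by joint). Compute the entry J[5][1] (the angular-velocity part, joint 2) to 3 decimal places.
1.000

axis z_1 = (0.0000,0.0000,1.0000); lever o_n−o_1 = (1.5000,2.5981,4.7321)
cross product → J_v[:, 1] = (-2.5981,1.5000,0.0000)
J_ω[:, 1] = z_1
entry J[5][1] = 1.0000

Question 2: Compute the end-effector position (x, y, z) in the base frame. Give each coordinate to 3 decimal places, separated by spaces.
-0.232 1.598 6.732

after link 1: o_1 = (-1.7321, -1.0000, 2.0000)
after link 2: o_2 = (-1.7321, -1.0000, 5.0000)
after link 3: o_3 = (-0.7321, 0.7321, 5.0000)
after link 4: o_4 = (-0.2321, 1.5981, 6.7321)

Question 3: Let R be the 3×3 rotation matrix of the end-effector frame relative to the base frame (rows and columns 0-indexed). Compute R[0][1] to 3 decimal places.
0.866

End-effector y-axis (col 1 of R) = (0.8660,-0.5000,0.0000)
R[0][1] = 0.8660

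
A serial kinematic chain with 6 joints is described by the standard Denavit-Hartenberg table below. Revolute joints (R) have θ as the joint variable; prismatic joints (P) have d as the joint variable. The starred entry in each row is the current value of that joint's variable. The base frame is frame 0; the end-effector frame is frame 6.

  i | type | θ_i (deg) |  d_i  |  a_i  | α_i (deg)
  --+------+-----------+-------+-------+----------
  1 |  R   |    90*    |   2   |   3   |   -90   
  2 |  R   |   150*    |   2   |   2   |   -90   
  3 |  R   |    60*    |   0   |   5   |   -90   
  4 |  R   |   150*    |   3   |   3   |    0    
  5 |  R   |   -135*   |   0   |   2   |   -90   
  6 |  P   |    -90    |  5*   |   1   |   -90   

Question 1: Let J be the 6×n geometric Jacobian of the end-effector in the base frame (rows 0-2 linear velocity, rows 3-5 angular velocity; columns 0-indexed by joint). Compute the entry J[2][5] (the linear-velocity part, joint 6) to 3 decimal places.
prismatic axis z_5 = (-0.2241,0.5950,-0.7718)
J_v[:, 5] = z_5; J_ω[:, 5] = (0,0,0)
entry J[2][5] = -0.7718

-0.772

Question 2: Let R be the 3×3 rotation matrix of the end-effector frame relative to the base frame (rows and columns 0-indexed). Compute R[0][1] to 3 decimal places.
End-effector y-axis (col 1 of R) = (0.2241,-0.5950,0.7718)
R[0][1] = 0.2241

0.224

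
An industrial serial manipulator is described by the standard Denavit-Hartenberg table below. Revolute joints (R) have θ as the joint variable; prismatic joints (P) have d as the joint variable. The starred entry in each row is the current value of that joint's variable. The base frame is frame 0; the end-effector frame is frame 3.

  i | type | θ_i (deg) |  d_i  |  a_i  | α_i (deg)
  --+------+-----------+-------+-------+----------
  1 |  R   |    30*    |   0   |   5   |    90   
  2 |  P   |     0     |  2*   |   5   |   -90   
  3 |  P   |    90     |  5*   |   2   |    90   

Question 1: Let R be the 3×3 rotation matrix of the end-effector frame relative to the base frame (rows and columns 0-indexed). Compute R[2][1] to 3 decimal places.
End-effector y-axis (col 1 of R) = (-0.0000,-0.0000,1.0000)
R[2][1] = 1.0000

1.000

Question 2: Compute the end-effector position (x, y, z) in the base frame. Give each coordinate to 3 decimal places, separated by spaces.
after link 1: o_1 = (4.3301, 2.5000, 0.0000)
after link 2: o_2 = (9.6603, 3.2679, 0.0000)
after link 3: o_3 = (8.6603, 5.0000, 5.0000)

8.660 5.000 5.000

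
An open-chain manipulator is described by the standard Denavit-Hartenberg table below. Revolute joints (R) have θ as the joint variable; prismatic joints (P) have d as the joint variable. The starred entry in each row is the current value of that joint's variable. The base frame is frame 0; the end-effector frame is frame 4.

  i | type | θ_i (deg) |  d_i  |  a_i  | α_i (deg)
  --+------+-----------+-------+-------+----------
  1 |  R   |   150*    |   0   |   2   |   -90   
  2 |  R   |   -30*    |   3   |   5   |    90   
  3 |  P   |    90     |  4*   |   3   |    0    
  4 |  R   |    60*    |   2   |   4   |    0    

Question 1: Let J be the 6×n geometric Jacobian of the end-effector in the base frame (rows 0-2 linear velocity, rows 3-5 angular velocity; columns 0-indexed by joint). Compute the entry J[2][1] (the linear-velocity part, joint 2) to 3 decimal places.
axis z_1 = (-0.5000,-0.8660,0.0000); lever o_n−o_1 = (-2.5538,-7.7631,5.9641)
cross product → J_v[:, 1] = (-5.1651,2.9821,1.6699)
J_ω[:, 1] = z_1
entry J[2][1] = 1.6699

1.670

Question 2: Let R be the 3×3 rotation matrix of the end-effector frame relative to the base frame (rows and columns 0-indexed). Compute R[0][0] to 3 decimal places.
End-effector x-axis (col 0 of R) = (0.3995,-0.8080,-0.4330)
R[0][0] = 0.3995

0.400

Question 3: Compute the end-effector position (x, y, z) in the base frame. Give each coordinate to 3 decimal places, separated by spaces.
-4.286 -6.763 5.964

after link 1: o_1 = (-1.7321, 1.0000, 0.0000)
after link 2: o_2 = (-6.9821, 0.5670, 2.5000)
after link 3: o_3 = (-6.7500, -3.0311, 5.9641)
after link 4: o_4 = (-4.2859, -6.7631, 5.9641)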